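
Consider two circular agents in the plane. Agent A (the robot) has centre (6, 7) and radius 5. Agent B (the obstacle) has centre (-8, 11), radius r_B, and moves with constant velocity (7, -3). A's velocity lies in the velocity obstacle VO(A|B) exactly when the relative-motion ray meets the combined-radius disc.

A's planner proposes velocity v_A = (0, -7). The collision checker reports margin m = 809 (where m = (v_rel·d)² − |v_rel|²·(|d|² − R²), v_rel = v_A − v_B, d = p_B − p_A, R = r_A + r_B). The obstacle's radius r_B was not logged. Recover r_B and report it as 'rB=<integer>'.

m = 809
d = (-14, 4);  v_rel = (-7, -4),  |v_rel|² = 65
v_rel×d = (-7)·(4) − (-4)·(-14) = -84
since m = R²·65 − (-84)²:  R² = (7056 + 809) / 65 = 121
R = √121 = 11  ⇒  r_B = 11 − 5 = 6

rB=6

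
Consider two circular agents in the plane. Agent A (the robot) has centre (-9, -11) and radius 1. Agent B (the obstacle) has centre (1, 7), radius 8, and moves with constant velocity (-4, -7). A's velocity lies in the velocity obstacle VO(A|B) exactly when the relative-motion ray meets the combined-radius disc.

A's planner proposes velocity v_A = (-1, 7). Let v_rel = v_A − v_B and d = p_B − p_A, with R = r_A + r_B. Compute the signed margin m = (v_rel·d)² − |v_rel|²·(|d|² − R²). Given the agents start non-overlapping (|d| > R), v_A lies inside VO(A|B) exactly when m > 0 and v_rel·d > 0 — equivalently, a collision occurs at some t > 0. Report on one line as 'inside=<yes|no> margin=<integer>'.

d = (10, 18),  |d|² = 424;  R = 1+8 = 9,  c = 424−9² = 343
v_rel = (3, 14),  |v_rel|² = 205;  v_rel·d = (3)·(10) + (14)·(18) = 282
205·t² − 564·t + 343 = 0  ⇒  m = 282² − 205·343 = 9209
m = 9209 > 0,  v_rel·d = 282 > 0  ⇒  inside

inside=yes margin=9209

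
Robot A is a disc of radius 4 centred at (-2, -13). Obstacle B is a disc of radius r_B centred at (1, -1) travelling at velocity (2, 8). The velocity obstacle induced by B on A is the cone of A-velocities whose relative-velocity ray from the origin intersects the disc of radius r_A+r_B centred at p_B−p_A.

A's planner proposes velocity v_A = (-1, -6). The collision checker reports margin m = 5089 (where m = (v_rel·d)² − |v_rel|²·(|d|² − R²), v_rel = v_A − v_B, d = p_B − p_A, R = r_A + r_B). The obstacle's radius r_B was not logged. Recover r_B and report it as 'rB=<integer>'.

m = 5089
d = (3, 12);  v_rel = (-3, -14),  |v_rel|² = 205
v_rel×d = (-3)·(12) − (-14)·(3) = 6
since m = R²·205 − 6²:  R² = (36 + 5089) / 205 = 25
R = √25 = 5  ⇒  r_B = 5 − 4 = 1

rB=1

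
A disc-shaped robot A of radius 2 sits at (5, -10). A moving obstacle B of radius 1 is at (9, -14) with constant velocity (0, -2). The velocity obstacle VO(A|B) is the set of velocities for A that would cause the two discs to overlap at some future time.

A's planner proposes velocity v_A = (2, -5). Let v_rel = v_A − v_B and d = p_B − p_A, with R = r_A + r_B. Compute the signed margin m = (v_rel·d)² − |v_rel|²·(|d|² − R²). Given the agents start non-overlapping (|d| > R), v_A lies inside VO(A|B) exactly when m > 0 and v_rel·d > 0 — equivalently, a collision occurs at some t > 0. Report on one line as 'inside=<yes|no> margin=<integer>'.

d = (4, -4),  |d|² = 32;  R = 2+1 = 3,  c = 32−3² = 23
v_rel = (2, -3),  |v_rel|² = 13;  v_rel·d = (2)·(4) + (-3)·(-4) = 20
13·t² − 40·t + 23 = 0  ⇒  m = 20² − 13·23 = 101
m = 101 > 0,  v_rel·d = 20 > 0  ⇒  inside

inside=yes margin=101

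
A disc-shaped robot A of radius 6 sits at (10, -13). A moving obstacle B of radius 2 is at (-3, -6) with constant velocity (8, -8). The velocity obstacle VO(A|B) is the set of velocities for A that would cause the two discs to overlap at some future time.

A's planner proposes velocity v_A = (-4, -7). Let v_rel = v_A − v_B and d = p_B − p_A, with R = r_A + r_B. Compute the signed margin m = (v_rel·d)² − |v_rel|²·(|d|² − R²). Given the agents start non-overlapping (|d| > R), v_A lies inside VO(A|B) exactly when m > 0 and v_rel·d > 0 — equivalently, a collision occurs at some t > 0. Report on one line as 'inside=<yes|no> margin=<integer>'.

d = (-13, 7),  |d|² = 218;  R = 6+2 = 8,  c = 218−8² = 154
v_rel = (-12, 1),  |v_rel|² = 145;  v_rel·d = (-12)·(-13) + (1)·(7) = 163
145·t² − 326·t + 154 = 0  ⇒  m = 163² − 145·154 = 4239
m = 4239 > 0,  v_rel·d = 163 > 0  ⇒  inside

inside=yes margin=4239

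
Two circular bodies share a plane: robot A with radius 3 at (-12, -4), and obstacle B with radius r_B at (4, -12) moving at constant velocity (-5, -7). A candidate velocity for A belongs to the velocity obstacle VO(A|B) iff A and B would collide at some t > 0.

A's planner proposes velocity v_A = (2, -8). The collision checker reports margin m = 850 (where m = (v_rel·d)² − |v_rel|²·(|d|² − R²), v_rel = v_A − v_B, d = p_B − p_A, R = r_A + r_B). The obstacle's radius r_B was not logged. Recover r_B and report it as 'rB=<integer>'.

m = 850
d = (16, -8);  v_rel = (7, -1),  |v_rel|² = 50
v_rel×d = (7)·(-8) − (-1)·(16) = -40
since m = R²·50 − (-40)²:  R² = (1600 + 850) / 50 = 49
R = √49 = 7  ⇒  r_B = 7 − 3 = 4

rB=4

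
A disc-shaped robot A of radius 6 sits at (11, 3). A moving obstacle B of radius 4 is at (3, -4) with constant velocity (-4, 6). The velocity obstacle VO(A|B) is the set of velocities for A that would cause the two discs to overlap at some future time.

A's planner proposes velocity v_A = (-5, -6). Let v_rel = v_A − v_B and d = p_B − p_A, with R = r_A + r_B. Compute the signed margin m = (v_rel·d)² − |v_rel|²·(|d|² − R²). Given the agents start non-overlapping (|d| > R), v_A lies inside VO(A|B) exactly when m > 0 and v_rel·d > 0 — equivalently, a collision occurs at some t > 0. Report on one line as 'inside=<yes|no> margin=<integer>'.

d = (-8, -7),  |d|² = 113;  R = 6+4 = 10,  c = 113−10² = 13
v_rel = (-1, -12),  |v_rel|² = 145;  v_rel·d = (-1)·(-8) + (-12)·(-7) = 92
145·t² − 184·t + 13 = 0  ⇒  m = 92² − 145·13 = 6579
m = 6579 > 0,  v_rel·d = 92 > 0  ⇒  inside

inside=yes margin=6579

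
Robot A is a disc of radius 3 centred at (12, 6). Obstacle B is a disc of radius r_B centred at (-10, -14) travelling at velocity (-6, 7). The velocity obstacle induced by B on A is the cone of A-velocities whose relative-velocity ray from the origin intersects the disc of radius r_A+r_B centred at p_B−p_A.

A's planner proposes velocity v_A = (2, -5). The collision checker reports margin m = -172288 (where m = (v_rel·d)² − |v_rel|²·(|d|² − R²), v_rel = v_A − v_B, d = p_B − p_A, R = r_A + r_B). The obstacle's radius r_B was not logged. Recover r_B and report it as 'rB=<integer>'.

m = -172288
d = (-22, -20);  v_rel = (8, -12),  |v_rel|² = 208
v_rel×d = (8)·(-20) − (-12)·(-22) = -424
since m = R²·208 − (-424)²:  R² = (179776 + -172288) / 208 = 36
R = √36 = 6  ⇒  r_B = 6 − 3 = 3

rB=3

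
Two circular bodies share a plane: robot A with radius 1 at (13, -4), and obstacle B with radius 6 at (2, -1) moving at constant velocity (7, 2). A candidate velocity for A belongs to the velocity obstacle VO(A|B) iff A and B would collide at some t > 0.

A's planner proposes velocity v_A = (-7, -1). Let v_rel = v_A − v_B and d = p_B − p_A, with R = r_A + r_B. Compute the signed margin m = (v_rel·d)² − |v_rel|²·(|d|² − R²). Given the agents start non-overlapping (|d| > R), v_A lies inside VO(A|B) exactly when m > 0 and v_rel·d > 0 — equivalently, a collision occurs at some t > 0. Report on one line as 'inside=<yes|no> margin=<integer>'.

d = (-11, 3),  |d|² = 130;  R = 1+6 = 7,  c = 130−7² = 81
v_rel = (-14, -3),  |v_rel|² = 205;  v_rel·d = (-14)·(-11) + (-3)·(3) = 145
205·t² − 290·t + 81 = 0  ⇒  m = 145² − 205·81 = 4420
m = 4420 > 0,  v_rel·d = 145 > 0  ⇒  inside

inside=yes margin=4420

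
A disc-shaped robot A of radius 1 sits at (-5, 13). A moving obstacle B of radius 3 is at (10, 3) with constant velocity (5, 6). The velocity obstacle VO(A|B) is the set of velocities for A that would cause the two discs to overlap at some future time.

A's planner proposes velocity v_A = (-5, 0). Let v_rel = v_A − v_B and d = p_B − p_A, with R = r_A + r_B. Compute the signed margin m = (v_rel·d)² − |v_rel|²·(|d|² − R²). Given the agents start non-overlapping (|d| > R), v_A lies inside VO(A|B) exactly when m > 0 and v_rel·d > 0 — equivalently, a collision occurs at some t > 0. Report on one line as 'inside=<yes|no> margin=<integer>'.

d = (15, -10),  |d|² = 325;  R = 1+3 = 4,  c = 325−4² = 309
v_rel = (-10, -6),  |v_rel|² = 136;  v_rel·d = (-10)·(15) + (-6)·(-10) = -90
136·t² + 180·t + 309 = 0  ⇒  m = (-90)² − 136·309 = -33924
m = -33924 < 0,  v_rel·d = -90 < 0  ⇒  outside

inside=no margin=-33924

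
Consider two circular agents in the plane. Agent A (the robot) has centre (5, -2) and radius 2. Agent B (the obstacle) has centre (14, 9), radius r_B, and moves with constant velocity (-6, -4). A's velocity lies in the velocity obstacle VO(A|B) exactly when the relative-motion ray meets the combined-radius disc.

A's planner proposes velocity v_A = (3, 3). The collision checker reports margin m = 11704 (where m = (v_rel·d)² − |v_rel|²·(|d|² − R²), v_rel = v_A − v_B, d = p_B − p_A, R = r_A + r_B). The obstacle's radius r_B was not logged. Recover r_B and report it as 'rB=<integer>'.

m = 11704
d = (9, 11);  v_rel = (9, 7),  |v_rel|² = 130
v_rel×d = (9)·(11) − (7)·(9) = 36
since m = R²·130 − 36²:  R² = (1296 + 11704) / 130 = 100
R = √100 = 10  ⇒  r_B = 10 − 2 = 8

rB=8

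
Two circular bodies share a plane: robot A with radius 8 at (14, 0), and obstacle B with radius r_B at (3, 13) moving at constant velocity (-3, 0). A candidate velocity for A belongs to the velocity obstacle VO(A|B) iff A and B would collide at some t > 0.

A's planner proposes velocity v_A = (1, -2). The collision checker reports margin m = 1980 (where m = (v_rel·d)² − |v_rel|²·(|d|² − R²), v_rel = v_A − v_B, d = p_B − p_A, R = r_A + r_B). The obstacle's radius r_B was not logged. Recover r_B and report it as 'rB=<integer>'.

m = 1980
d = (-11, 13);  v_rel = (4, -2),  |v_rel|² = 20
v_rel×d = (4)·(13) − (-2)·(-11) = 30
since m = R²·20 − 30²:  R² = (900 + 1980) / 20 = 144
R = √144 = 12  ⇒  r_B = 12 − 8 = 4

rB=4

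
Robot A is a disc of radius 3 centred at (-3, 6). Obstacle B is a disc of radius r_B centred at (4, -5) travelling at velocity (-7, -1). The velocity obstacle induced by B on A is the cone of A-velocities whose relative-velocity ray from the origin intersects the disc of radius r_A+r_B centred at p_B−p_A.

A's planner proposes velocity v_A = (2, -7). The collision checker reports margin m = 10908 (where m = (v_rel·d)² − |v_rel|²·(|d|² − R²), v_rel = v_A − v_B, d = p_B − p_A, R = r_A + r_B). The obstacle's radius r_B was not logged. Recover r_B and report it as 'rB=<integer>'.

m = 10908
d = (7, -11);  v_rel = (9, -6),  |v_rel|² = 117
v_rel×d = (9)·(-11) − (-6)·(7) = -57
since m = R²·117 − (-57)²:  R² = (3249 + 10908) / 117 = 121
R = √121 = 11  ⇒  r_B = 11 − 3 = 8

rB=8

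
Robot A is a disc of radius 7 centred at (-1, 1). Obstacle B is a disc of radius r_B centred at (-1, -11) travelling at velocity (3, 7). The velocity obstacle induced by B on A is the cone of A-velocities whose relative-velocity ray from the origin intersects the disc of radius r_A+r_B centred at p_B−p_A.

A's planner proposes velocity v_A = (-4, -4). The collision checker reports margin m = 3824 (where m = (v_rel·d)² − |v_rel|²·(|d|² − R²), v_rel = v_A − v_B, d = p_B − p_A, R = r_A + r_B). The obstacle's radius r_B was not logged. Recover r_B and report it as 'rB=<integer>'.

m = 3824
d = (0, -12);  v_rel = (-7, -11),  |v_rel|² = 170
v_rel×d = (-7)·(-12) − (-11)·(0) = 84
since m = R²·170 − 84²:  R² = (7056 + 3824) / 170 = 64
R = √64 = 8  ⇒  r_B = 8 − 7 = 1

rB=1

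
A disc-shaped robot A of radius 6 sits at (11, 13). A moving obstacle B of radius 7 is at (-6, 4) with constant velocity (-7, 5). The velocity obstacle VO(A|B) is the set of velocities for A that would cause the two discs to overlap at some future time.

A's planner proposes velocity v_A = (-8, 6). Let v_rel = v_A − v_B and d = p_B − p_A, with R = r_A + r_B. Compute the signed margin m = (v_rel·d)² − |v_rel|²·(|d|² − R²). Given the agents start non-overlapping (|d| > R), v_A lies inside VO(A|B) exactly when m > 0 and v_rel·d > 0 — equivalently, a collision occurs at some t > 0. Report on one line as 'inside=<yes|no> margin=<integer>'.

d = (-17, -9),  |d|² = 370;  R = 6+7 = 13,  c = 370−13² = 201
v_rel = (-1, 1),  |v_rel|² = 2;  v_rel·d = (-1)·(-17) + (1)·(-9) = 8
2·t² − 16·t + 201 = 0  ⇒  m = 8² − 2·201 = -338
m = -338 < 0,  v_rel·d = 8 > 0  ⇒  outside

inside=no margin=-338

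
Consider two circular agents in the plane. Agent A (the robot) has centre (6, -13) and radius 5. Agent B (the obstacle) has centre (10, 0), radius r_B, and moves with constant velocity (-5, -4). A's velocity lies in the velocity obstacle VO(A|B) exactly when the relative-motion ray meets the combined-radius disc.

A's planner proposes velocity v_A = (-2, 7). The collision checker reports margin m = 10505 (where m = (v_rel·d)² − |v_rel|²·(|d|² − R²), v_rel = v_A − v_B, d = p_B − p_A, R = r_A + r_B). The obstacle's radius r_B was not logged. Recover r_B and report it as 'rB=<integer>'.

m = 10505
d = (4, 13);  v_rel = (3, 11),  |v_rel|² = 130
v_rel×d = (3)·(13) − (11)·(4) = -5
since m = R²·130 − (-5)²:  R² = (25 + 10505) / 130 = 81
R = √81 = 9  ⇒  r_B = 9 − 5 = 4

rB=4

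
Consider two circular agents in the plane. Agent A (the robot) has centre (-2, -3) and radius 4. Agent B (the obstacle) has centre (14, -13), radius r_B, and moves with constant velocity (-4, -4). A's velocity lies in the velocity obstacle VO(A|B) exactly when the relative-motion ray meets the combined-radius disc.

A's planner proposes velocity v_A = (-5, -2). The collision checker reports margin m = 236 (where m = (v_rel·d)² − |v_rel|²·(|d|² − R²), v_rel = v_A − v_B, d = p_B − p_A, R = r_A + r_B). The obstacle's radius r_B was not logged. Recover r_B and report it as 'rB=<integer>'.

m = 236
d = (16, -10);  v_rel = (-1, 2),  |v_rel|² = 5
v_rel×d = (-1)·(-10) − (2)·(16) = -22
since m = R²·5 − (-22)²:  R² = (484 + 236) / 5 = 144
R = √144 = 12  ⇒  r_B = 12 − 4 = 8

rB=8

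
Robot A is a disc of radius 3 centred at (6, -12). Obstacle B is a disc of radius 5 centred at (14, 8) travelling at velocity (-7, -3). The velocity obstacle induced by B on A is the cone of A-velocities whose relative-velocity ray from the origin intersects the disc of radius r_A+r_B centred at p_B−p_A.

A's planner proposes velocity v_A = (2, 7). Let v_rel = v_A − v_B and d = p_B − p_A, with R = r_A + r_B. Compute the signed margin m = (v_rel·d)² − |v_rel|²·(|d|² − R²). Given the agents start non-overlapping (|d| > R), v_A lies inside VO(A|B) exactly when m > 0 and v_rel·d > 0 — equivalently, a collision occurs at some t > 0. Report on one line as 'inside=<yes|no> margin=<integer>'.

d = (8, 20),  |d|² = 464;  R = 3+5 = 8,  c = 464−8² = 400
v_rel = (9, 10),  |v_rel|² = 181;  v_rel·d = (9)·(8) + (10)·(20) = 272
181·t² − 544·t + 400 = 0  ⇒  m = 272² − 181·400 = 1584
m = 1584 > 0,  v_rel·d = 272 > 0  ⇒  inside

inside=yes margin=1584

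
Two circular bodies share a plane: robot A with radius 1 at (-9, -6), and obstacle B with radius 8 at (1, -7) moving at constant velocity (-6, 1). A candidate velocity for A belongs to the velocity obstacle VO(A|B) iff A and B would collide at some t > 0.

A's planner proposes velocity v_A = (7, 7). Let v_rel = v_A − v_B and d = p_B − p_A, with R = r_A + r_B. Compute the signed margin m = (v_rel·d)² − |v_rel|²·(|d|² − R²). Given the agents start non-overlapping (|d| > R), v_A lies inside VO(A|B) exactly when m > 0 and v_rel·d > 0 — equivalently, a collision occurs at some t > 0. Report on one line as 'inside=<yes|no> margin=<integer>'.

d = (10, -1),  |d|² = 101;  R = 1+8 = 9,  c = 101−9² = 20
v_rel = (13, 6),  |v_rel|² = 205;  v_rel·d = (13)·(10) + (6)·(-1) = 124
205·t² − 248·t + 20 = 0  ⇒  m = 124² − 205·20 = 11276
m = 11276 > 0,  v_rel·d = 124 > 0  ⇒  inside

inside=yes margin=11276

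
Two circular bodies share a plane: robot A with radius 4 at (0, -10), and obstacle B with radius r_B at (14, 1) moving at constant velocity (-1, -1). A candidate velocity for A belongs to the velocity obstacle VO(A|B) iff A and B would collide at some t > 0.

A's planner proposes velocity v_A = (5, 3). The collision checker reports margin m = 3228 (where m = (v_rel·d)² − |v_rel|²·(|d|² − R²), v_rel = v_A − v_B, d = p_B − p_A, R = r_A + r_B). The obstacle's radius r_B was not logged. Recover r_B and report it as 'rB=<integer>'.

m = 3228
d = (14, 11);  v_rel = (6, 4),  |v_rel|² = 52
v_rel×d = (6)·(11) − (4)·(14) = 10
since m = R²·52 − 10²:  R² = (100 + 3228) / 52 = 64
R = √64 = 8  ⇒  r_B = 8 − 4 = 4

rB=4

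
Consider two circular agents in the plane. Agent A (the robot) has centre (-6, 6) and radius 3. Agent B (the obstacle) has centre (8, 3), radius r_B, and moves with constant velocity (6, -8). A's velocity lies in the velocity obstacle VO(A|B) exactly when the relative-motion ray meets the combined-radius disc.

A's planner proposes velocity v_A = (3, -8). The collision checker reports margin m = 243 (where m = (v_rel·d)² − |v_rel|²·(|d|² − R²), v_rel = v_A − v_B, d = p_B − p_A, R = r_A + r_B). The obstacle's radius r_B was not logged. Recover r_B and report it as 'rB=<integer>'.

m = 243
d = (14, -3);  v_rel = (-3, 0),  |v_rel|² = 9
v_rel×d = (-3)·(-3) − (0)·(14) = 9
since m = R²·9 − 9²:  R² = (81 + 243) / 9 = 36
R = √36 = 6  ⇒  r_B = 6 − 3 = 3

rB=3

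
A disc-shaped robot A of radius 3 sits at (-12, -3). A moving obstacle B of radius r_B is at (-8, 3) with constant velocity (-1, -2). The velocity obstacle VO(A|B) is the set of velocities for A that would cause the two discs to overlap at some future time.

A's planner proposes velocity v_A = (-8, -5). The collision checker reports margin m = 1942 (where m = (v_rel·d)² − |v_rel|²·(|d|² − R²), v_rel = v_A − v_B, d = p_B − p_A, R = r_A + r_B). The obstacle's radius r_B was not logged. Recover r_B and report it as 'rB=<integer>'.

m = 1942
d = (4, 6);  v_rel = (-7, -3),  |v_rel|² = 58
v_rel×d = (-7)·(6) − (-3)·(4) = -30
since m = R²·58 − (-30)²:  R² = (900 + 1942) / 58 = 49
R = √49 = 7  ⇒  r_B = 7 − 3 = 4

rB=4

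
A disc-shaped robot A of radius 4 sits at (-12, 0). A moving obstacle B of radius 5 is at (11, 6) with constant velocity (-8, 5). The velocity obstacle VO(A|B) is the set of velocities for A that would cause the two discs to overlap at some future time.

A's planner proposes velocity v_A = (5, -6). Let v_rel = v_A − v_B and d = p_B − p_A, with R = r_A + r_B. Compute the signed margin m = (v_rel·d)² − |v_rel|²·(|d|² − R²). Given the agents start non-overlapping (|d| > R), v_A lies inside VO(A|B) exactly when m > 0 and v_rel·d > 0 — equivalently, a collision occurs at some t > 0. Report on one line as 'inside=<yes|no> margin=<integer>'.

d = (23, 6),  |d|² = 565;  R = 4+5 = 9,  c = 565−9² = 484
v_rel = (13, -11),  |v_rel|² = 290;  v_rel·d = (13)·(23) + (-11)·(6) = 233
290·t² − 466·t + 484 = 0  ⇒  m = 233² − 290·484 = -86071
m = -86071 < 0,  v_rel·d = 233 > 0  ⇒  outside

inside=no margin=-86071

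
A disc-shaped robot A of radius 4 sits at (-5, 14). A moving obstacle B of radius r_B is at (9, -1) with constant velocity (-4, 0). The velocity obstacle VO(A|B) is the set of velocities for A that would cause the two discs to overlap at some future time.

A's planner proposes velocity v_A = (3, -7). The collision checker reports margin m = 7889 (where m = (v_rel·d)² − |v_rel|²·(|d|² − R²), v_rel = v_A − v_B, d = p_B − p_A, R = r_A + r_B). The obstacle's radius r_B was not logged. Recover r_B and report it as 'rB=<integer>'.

m = 7889
d = (14, -15);  v_rel = (7, -7),  |v_rel|² = 98
v_rel×d = (7)·(-15) − (-7)·(14) = -7
since m = R²·98 − (-7)²:  R² = (49 + 7889) / 98 = 81
R = √81 = 9  ⇒  r_B = 9 − 4 = 5

rB=5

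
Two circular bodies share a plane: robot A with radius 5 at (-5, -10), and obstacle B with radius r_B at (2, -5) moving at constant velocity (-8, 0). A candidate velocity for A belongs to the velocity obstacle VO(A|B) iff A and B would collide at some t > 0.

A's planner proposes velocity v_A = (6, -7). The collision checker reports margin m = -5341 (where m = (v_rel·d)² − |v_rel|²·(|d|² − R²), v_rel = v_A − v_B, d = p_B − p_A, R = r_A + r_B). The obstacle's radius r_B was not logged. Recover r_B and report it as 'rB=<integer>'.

m = -5341
d = (7, 5);  v_rel = (14, -7),  |v_rel|² = 245
v_rel×d = (14)·(5) − (-7)·(7) = 119
since m = R²·245 − 119²:  R² = (14161 + -5341) / 245 = 36
R = √36 = 6  ⇒  r_B = 6 − 5 = 1

rB=1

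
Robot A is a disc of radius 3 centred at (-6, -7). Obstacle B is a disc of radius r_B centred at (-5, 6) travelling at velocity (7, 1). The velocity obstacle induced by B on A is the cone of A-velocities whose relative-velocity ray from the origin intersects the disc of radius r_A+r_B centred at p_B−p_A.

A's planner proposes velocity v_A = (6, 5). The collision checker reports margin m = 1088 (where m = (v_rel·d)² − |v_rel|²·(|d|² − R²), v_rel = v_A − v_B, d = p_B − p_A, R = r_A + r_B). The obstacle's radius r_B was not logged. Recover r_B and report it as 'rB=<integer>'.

m = 1088
d = (1, 13);  v_rel = (-1, 4),  |v_rel|² = 17
v_rel×d = (-1)·(13) − (4)·(1) = -17
since m = R²·17 − (-17)²:  R² = (289 + 1088) / 17 = 81
R = √81 = 9  ⇒  r_B = 9 − 3 = 6

rB=6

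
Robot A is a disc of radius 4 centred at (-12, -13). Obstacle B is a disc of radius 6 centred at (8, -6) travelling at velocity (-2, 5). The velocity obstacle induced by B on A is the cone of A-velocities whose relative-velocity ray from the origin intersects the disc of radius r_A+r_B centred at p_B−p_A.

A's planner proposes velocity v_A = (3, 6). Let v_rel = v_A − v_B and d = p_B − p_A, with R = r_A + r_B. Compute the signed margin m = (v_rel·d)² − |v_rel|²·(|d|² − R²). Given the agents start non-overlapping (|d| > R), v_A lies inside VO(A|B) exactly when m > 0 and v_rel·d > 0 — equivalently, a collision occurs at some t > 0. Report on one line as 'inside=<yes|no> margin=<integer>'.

d = (20, 7),  |d|² = 449;  R = 4+6 = 10,  c = 449−10² = 349
v_rel = (5, 1),  |v_rel|² = 26;  v_rel·d = (5)·(20) + (1)·(7) = 107
26·t² − 214·t + 349 = 0  ⇒  m = 107² − 26·349 = 2375
m = 2375 > 0,  v_rel·d = 107 > 0  ⇒  inside

inside=yes margin=2375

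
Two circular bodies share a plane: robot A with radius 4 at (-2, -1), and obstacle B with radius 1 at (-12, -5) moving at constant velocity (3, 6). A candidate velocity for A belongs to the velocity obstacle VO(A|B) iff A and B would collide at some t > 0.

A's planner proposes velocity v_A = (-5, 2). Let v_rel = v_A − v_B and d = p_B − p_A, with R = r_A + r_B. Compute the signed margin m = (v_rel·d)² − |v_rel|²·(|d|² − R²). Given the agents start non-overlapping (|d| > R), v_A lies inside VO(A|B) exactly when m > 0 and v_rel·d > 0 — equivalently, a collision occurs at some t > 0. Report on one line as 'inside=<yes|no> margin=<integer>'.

d = (-10, -4),  |d|² = 116;  R = 4+1 = 5,  c = 116−5² = 91
v_rel = (-8, -4),  |v_rel|² = 80;  v_rel·d = (-8)·(-10) + (-4)·(-4) = 96
80·t² − 192·t + 91 = 0  ⇒  m = 96² − 80·91 = 1936
m = 1936 > 0,  v_rel·d = 96 > 0  ⇒  inside

inside=yes margin=1936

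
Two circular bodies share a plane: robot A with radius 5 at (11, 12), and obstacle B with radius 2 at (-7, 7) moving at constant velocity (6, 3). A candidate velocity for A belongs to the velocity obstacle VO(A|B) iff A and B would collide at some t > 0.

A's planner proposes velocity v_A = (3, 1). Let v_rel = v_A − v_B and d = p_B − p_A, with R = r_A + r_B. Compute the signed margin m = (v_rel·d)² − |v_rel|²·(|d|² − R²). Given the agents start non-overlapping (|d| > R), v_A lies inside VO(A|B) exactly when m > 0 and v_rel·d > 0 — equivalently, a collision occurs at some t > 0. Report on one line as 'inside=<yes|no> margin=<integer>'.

d = (-18, -5),  |d|² = 349;  R = 5+2 = 7,  c = 349−7² = 300
v_rel = (-3, -2),  |v_rel|² = 13;  v_rel·d = (-3)·(-18) + (-2)·(-5) = 64
13·t² − 128·t + 300 = 0  ⇒  m = 64² − 13·300 = 196
m = 196 > 0,  v_rel·d = 64 > 0  ⇒  inside

inside=yes margin=196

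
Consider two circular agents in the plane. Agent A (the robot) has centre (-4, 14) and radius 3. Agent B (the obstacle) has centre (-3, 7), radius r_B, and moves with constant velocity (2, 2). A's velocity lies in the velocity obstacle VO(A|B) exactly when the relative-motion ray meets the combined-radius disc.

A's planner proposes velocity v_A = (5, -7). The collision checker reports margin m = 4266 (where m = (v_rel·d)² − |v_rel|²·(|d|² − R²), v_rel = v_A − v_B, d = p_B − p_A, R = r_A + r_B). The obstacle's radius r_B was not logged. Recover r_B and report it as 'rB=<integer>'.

m = 4266
d = (1, -7);  v_rel = (3, -9),  |v_rel|² = 90
v_rel×d = (3)·(-7) − (-9)·(1) = -12
since m = R²·90 − (-12)²:  R² = (144 + 4266) / 90 = 49
R = √49 = 7  ⇒  r_B = 7 − 3 = 4

rB=4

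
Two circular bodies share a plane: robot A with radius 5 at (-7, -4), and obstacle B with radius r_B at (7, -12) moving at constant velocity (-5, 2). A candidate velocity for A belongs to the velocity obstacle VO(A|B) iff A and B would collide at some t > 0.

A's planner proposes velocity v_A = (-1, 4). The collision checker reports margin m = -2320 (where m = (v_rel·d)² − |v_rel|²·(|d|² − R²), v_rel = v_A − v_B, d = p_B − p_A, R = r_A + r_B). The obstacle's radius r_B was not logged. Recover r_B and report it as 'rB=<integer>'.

m = -2320
d = (14, -8);  v_rel = (4, 2),  |v_rel|² = 20
v_rel×d = (4)·(-8) − (2)·(14) = -60
since m = R²·20 − (-60)²:  R² = (3600 + -2320) / 20 = 64
R = √64 = 8  ⇒  r_B = 8 − 5 = 3

rB=3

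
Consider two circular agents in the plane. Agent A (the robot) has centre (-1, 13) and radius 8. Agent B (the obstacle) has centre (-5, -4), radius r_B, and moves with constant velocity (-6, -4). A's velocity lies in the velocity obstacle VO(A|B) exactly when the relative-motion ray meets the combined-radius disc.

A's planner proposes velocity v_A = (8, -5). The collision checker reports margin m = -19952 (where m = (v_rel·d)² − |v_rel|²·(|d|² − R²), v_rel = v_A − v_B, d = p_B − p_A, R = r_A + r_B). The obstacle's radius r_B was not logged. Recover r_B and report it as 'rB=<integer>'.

m = -19952
d = (-4, -17);  v_rel = (14, -1),  |v_rel|² = 197
v_rel×d = (14)·(-17) − (-1)·(-4) = -242
since m = R²·197 − (-242)²:  R² = (58564 + -19952) / 197 = 196
R = √196 = 14  ⇒  r_B = 14 − 8 = 6

rB=6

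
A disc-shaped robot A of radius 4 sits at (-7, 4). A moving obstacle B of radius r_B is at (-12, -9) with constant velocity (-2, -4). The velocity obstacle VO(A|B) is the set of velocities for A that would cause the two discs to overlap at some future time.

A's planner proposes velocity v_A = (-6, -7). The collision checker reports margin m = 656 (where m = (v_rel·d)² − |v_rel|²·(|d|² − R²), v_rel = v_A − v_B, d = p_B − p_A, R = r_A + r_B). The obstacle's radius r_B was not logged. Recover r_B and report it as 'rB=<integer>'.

m = 656
d = (-5, -13);  v_rel = (-4, -3),  |v_rel|² = 25
v_rel×d = (-4)·(-13) − (-3)·(-5) = 37
since m = R²·25 − 37²:  R² = (1369 + 656) / 25 = 81
R = √81 = 9  ⇒  r_B = 9 − 4 = 5

rB=5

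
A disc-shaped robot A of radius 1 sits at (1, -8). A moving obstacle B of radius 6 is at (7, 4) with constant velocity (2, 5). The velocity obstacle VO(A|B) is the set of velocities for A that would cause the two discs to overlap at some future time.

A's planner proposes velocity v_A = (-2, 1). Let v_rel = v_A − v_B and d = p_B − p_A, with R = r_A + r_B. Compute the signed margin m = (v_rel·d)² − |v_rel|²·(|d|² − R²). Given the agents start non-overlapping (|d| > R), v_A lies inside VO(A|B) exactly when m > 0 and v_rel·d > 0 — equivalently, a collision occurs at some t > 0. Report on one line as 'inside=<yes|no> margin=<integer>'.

d = (6, 12),  |d|² = 180;  R = 1+6 = 7,  c = 180−7² = 131
v_rel = (-4, -4),  |v_rel|² = 32;  v_rel·d = (-4)·(6) + (-4)·(12) = -72
32·t² + 144·t + 131 = 0  ⇒  m = (-72)² − 32·131 = 992
m = 992 > 0,  v_rel·d = -72 < 0  ⇒  outside

inside=no margin=992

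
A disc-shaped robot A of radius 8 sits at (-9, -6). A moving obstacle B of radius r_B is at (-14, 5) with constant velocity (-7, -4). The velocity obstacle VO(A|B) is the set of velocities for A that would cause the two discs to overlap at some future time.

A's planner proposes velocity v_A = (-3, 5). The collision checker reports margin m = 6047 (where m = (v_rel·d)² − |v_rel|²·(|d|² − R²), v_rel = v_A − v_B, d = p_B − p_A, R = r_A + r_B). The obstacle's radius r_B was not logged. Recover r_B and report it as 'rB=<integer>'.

m = 6047
d = (-5, 11);  v_rel = (4, 9),  |v_rel|² = 97
v_rel×d = (4)·(11) − (9)·(-5) = 89
since m = R²·97 − 89²:  R² = (7921 + 6047) / 97 = 144
R = √144 = 12  ⇒  r_B = 12 − 8 = 4

rB=4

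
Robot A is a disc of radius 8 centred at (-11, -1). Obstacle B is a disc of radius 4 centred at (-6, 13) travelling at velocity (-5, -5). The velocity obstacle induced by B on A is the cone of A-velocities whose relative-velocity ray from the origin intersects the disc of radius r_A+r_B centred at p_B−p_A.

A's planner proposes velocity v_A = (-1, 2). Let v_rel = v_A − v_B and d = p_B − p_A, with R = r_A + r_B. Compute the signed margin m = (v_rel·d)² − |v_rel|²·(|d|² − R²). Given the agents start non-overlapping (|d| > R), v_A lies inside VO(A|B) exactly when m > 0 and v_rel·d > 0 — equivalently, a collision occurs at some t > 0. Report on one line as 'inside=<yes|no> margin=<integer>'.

d = (5, 14),  |d|² = 221;  R = 8+4 = 12,  c = 221−12² = 77
v_rel = (4, 7),  |v_rel|² = 65;  v_rel·d = (4)·(5) + (7)·(14) = 118
65·t² − 236·t + 77 = 0  ⇒  m = 118² − 65·77 = 8919
m = 8919 > 0,  v_rel·d = 118 > 0  ⇒  inside

inside=yes margin=8919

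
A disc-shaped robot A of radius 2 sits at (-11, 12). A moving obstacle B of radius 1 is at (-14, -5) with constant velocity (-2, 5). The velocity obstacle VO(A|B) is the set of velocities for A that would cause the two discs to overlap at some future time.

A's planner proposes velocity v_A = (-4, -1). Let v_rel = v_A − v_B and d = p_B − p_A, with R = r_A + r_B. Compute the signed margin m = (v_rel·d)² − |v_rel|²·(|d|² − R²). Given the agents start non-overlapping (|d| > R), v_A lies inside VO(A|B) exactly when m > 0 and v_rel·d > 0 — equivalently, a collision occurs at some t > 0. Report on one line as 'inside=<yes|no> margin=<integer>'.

d = (-3, -17),  |d|² = 298;  R = 2+1 = 3,  c = 298−3² = 289
v_rel = (-2, -6),  |v_rel|² = 40;  v_rel·d = (-2)·(-3) + (-6)·(-17) = 108
40·t² − 216·t + 289 = 0  ⇒  m = 108² − 40·289 = 104
m = 104 > 0,  v_rel·d = 108 > 0  ⇒  inside

inside=yes margin=104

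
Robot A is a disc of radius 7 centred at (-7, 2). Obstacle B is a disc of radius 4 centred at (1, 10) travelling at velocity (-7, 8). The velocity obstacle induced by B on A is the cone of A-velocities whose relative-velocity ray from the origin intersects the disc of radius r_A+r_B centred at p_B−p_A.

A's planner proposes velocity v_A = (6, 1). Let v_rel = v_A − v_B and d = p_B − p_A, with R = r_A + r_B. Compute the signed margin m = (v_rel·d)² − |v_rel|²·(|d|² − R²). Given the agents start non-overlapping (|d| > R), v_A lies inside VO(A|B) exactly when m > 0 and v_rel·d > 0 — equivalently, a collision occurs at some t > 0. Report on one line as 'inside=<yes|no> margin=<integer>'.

d = (8, 8),  |d|² = 128;  R = 7+4 = 11,  c = 128−11² = 7
v_rel = (13, -7),  |v_rel|² = 218;  v_rel·d = (13)·(8) + (-7)·(8) = 48
218·t² − 96·t + 7 = 0  ⇒  m = 48² − 218·7 = 778
m = 778 > 0,  v_rel·d = 48 > 0  ⇒  inside

inside=yes margin=778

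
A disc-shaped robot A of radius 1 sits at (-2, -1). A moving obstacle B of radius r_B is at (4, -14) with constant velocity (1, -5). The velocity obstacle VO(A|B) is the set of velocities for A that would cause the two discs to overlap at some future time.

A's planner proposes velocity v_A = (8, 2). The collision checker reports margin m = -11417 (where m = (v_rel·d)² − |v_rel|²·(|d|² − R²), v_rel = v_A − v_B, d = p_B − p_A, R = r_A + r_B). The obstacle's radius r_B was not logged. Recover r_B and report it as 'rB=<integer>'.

m = -11417
d = (6, -13);  v_rel = (7, 7),  |v_rel|² = 98
v_rel×d = (7)·(-13) − (7)·(6) = -133
since m = R²·98 − (-133)²:  R² = (17689 + -11417) / 98 = 64
R = √64 = 8  ⇒  r_B = 8 − 1 = 7

rB=7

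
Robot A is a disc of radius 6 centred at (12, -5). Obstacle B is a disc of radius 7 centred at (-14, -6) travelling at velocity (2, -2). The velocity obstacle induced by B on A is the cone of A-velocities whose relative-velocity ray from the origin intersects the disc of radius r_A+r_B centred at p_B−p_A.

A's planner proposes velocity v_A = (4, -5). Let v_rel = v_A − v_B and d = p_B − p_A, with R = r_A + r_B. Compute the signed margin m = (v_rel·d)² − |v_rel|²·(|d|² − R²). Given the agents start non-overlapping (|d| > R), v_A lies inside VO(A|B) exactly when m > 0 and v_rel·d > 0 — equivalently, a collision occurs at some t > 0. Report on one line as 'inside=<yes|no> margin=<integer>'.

d = (-26, -1),  |d|² = 677;  R = 6+7 = 13,  c = 677−13² = 508
v_rel = (2, -3),  |v_rel|² = 13;  v_rel·d = (2)·(-26) + (-3)·(-1) = -49
13·t² + 98·t + 508 = 0  ⇒  m = (-49)² − 13·508 = -4203
m = -4203 < 0,  v_rel·d = -49 < 0  ⇒  outside

inside=no margin=-4203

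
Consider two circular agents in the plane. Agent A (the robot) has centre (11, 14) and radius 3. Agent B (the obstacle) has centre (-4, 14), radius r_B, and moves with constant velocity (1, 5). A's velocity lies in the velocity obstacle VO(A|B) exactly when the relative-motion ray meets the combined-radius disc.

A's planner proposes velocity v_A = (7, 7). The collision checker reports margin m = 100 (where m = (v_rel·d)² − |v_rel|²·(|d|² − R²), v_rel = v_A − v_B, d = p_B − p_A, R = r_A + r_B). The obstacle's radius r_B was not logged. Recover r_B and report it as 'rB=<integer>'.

m = 100
d = (-15, 0);  v_rel = (6, 2),  |v_rel|² = 40
v_rel×d = (6)·(0) − (2)·(-15) = 30
since m = R²·40 − 30²:  R² = (900 + 100) / 40 = 25
R = √25 = 5  ⇒  r_B = 5 − 3 = 2

rB=2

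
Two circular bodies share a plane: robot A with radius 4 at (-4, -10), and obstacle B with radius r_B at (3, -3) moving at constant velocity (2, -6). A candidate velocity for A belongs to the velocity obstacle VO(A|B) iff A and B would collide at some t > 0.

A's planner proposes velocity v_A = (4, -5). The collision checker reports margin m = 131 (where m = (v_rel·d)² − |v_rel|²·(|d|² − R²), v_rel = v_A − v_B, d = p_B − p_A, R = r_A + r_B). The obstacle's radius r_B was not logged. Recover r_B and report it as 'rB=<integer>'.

m = 131
d = (7, 7);  v_rel = (2, 1),  |v_rel|² = 5
v_rel×d = (2)·(7) − (1)·(7) = 7
since m = R²·5 − 7²:  R² = (49 + 131) / 5 = 36
R = √36 = 6  ⇒  r_B = 6 − 4 = 2

rB=2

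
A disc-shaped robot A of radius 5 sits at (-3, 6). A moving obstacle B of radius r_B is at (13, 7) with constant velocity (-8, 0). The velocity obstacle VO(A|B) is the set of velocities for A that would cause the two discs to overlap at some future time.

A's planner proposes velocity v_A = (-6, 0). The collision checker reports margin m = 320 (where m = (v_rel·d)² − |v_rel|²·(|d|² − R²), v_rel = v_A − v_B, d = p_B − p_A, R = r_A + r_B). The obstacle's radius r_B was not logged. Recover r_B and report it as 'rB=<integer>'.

m = 320
d = (16, 1);  v_rel = (2, 0),  |v_rel|² = 4
v_rel×d = (2)·(1) − (0)·(16) = 2
since m = R²·4 − 2²:  R² = (4 + 320) / 4 = 81
R = √81 = 9  ⇒  r_B = 9 − 5 = 4

rB=4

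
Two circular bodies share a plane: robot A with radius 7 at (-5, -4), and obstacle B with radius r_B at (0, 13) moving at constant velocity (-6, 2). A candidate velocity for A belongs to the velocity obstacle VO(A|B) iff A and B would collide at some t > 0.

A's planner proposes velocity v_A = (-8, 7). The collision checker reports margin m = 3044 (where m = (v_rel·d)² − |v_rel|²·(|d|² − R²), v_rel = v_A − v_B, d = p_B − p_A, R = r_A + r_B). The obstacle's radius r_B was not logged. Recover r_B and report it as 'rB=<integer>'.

m = 3044
d = (5, 17);  v_rel = (-2, 5),  |v_rel|² = 29
v_rel×d = (-2)·(17) − (5)·(5) = -59
since m = R²·29 − (-59)²:  R² = (3481 + 3044) / 29 = 225
R = √225 = 15  ⇒  r_B = 15 − 7 = 8

rB=8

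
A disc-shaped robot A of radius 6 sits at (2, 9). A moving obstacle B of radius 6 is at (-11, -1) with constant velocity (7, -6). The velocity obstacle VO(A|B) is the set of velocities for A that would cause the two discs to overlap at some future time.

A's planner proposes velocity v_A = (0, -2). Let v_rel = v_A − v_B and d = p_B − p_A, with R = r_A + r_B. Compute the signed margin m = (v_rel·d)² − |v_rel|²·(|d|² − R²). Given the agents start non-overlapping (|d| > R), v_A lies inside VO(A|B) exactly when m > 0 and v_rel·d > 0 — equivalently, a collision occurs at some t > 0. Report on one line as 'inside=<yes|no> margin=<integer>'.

d = (-13, -10),  |d|² = 269;  R = 6+6 = 12,  c = 269−12² = 125
v_rel = (-7, 4),  |v_rel|² = 65;  v_rel·d = (-7)·(-13) + (4)·(-10) = 51
65·t² − 102·t + 125 = 0  ⇒  m = 51² − 65·125 = -5524
m = -5524 < 0,  v_rel·d = 51 > 0  ⇒  outside

inside=no margin=-5524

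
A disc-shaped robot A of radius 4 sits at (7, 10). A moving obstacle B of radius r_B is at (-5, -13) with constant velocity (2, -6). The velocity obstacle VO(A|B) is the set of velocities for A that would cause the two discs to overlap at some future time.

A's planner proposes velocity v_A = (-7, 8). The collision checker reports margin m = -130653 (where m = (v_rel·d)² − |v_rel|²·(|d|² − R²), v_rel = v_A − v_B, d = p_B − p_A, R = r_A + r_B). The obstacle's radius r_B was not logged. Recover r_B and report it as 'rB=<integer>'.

m = -130653
d = (-12, -23);  v_rel = (-9, 14),  |v_rel|² = 277
v_rel×d = (-9)·(-23) − (14)·(-12) = 375
since m = R²·277 − 375²:  R² = (140625 + -130653) / 277 = 36
R = √36 = 6  ⇒  r_B = 6 − 4 = 2

rB=2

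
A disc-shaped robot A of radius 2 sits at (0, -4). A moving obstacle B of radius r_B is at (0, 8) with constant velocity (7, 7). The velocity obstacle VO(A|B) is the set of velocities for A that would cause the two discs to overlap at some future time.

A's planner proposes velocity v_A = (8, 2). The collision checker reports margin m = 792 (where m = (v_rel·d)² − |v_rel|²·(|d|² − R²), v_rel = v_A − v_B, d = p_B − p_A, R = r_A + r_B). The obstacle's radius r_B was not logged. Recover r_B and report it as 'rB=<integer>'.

m = 792
d = (0, 12);  v_rel = (1, -5),  |v_rel|² = 26
v_rel×d = (1)·(12) − (-5)·(0) = 12
since m = R²·26 − 12²:  R² = (144 + 792) / 26 = 36
R = √36 = 6  ⇒  r_B = 6 − 2 = 4

rB=4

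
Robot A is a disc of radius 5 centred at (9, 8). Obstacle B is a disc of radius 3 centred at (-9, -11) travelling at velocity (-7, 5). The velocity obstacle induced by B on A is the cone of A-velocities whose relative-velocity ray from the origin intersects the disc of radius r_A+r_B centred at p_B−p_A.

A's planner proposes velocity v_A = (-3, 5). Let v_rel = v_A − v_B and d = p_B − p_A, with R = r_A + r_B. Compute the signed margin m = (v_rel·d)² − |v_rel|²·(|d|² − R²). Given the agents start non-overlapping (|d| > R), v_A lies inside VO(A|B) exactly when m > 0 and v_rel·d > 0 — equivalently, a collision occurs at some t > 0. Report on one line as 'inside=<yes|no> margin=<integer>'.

d = (-18, -19),  |d|² = 685;  R = 5+3 = 8,  c = 685−8² = 621
v_rel = (4, 0),  |v_rel|² = 16;  v_rel·d = (4)·(-18) + (0)·(-19) = -72
16·t² + 144·t + 621 = 0  ⇒  m = (-72)² − 16·621 = -4752
m = -4752 < 0,  v_rel·d = -72 < 0  ⇒  outside

inside=no margin=-4752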